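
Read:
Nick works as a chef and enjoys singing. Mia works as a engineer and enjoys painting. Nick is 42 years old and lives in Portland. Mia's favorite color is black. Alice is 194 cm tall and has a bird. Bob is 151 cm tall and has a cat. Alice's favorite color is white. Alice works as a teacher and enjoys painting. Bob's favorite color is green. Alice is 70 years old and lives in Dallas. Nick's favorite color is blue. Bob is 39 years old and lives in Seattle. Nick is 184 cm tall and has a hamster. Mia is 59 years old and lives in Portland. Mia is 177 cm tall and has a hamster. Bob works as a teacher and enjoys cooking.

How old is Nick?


Nick is 42 years old

42


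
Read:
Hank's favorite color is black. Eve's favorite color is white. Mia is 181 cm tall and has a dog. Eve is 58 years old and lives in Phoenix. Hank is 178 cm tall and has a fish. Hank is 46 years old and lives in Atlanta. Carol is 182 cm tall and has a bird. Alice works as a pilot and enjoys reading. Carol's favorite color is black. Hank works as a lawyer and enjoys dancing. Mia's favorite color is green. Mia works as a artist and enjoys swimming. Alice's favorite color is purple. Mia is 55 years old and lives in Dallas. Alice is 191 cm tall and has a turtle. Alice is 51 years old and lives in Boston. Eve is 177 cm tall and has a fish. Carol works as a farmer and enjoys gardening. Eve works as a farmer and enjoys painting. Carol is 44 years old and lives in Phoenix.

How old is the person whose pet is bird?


Person with pet=bird is Carol, age 44

44


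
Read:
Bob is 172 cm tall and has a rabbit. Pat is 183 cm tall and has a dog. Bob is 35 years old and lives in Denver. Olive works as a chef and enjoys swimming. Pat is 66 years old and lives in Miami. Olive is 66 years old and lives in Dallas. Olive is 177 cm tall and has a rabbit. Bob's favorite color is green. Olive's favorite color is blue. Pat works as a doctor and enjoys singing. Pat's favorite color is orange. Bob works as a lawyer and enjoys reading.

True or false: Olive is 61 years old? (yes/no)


Olive is actually 66. no

no


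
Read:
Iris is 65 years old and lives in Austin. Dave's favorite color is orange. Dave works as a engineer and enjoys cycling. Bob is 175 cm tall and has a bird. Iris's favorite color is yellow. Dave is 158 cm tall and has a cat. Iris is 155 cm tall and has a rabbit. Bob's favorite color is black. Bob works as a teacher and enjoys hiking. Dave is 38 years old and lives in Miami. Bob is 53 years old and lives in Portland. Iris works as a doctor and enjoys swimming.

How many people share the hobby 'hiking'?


Count: 1

1


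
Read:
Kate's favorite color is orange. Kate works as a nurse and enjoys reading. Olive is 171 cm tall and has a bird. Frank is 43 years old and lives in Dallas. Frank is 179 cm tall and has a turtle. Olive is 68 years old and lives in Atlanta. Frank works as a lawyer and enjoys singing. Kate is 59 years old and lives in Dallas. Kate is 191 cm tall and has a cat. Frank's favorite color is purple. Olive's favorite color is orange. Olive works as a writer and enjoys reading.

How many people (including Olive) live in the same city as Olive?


Olive lives in Atlanta. Count = 1

1


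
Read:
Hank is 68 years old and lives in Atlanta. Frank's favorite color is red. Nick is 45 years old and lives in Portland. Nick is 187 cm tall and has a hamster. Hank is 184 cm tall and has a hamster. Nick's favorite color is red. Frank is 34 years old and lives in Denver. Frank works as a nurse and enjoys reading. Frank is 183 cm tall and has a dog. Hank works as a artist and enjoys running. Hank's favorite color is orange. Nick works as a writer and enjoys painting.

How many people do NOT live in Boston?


Not in Boston: 3

3


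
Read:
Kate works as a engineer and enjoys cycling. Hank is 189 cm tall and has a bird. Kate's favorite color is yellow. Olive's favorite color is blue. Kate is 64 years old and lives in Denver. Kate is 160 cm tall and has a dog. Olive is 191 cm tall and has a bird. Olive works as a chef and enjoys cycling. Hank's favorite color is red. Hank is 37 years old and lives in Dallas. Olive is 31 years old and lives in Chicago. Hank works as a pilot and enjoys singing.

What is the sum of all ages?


37+64+31 = 132

132


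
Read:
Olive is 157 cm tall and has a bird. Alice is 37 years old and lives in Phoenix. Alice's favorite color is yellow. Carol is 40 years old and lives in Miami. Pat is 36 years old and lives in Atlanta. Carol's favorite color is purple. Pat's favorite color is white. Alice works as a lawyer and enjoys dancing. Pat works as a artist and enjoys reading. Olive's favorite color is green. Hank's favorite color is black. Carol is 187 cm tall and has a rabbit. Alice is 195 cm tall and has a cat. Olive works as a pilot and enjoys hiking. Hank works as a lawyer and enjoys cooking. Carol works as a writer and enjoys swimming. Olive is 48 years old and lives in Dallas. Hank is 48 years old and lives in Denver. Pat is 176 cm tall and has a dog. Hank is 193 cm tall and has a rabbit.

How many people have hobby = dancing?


Count: 1

1


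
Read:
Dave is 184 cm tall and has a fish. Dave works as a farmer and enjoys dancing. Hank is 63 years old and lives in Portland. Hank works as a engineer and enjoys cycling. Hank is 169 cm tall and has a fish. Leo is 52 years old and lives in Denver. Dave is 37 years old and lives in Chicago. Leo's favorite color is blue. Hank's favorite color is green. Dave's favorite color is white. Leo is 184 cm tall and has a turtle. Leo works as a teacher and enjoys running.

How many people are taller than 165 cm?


Taller than 165: 3

3


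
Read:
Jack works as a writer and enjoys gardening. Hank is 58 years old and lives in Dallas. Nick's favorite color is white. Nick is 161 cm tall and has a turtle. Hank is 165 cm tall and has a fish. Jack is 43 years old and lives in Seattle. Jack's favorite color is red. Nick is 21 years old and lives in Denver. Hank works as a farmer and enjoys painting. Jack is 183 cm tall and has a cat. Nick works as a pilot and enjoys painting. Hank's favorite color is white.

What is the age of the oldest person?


Oldest: Hank at 58

58


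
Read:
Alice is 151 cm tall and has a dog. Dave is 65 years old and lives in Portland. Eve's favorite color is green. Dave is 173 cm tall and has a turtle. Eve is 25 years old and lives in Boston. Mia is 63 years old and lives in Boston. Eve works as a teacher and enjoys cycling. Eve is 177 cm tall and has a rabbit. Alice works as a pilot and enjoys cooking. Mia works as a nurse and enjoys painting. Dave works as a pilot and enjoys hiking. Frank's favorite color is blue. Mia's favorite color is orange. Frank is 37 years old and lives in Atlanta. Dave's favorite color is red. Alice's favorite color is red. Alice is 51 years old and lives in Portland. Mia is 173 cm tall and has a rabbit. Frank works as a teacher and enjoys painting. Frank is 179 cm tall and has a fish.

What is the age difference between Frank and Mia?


|37 - 63| = 26

26


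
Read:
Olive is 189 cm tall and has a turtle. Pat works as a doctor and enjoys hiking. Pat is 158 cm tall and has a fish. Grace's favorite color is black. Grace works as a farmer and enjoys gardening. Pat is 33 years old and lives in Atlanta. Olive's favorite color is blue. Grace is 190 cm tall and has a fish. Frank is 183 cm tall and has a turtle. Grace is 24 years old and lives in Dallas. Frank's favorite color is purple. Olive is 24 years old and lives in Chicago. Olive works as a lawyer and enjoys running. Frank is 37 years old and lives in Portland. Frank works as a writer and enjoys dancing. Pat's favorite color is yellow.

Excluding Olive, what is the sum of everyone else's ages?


Sum (excluding Olive): 94

94


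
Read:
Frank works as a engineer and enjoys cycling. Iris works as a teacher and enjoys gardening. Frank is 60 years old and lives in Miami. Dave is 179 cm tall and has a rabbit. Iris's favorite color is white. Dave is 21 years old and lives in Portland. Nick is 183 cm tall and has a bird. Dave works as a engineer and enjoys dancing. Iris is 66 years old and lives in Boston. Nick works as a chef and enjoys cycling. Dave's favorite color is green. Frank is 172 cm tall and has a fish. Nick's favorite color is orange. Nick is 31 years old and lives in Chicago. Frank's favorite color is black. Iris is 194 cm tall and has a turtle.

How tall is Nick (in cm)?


Nick is 183 cm tall

183


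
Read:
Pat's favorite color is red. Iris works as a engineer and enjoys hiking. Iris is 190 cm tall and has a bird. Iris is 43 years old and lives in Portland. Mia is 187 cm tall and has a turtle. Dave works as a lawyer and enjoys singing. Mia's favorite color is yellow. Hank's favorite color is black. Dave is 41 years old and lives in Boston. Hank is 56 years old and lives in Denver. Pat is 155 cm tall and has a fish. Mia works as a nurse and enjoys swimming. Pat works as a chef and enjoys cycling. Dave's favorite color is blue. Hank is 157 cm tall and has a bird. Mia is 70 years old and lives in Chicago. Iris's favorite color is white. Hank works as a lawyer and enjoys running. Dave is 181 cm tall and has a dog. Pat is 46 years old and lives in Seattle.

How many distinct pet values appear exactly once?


Unique pet values: 3

3


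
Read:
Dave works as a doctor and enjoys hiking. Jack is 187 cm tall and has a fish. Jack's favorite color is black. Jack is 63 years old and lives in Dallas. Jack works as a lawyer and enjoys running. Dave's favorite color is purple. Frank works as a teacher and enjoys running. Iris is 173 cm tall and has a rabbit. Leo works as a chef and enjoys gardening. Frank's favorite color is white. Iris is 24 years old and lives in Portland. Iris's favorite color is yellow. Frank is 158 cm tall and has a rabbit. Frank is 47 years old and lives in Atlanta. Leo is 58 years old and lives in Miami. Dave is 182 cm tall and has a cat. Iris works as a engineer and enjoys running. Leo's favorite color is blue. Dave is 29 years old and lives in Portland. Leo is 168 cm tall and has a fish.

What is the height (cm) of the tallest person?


Tallest: Jack at 187 cm

187


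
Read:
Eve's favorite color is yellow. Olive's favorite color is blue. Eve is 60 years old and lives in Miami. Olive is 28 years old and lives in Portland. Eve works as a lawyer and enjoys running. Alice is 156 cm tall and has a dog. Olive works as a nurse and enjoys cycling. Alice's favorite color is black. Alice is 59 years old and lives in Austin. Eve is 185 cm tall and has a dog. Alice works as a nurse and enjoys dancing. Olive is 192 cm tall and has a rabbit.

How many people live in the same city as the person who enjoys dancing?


Person with hobby dancing is Alice, city Austin. Count = 1

1


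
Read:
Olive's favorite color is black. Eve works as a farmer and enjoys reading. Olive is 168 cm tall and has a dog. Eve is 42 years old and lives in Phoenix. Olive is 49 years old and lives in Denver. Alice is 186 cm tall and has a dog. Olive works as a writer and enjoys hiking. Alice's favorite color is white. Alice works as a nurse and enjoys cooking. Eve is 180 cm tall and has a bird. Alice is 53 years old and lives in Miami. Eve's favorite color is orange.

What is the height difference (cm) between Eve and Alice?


|180 - 186| = 6

6


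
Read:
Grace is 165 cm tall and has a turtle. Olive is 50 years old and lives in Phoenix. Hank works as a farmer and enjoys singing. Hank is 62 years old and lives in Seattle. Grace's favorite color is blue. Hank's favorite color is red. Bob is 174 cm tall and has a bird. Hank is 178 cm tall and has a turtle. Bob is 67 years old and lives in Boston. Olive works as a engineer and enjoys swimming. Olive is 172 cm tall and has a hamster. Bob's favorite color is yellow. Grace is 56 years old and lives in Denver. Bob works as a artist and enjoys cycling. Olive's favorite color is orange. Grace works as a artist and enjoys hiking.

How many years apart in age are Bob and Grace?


67 vs 56, diff = 11

11


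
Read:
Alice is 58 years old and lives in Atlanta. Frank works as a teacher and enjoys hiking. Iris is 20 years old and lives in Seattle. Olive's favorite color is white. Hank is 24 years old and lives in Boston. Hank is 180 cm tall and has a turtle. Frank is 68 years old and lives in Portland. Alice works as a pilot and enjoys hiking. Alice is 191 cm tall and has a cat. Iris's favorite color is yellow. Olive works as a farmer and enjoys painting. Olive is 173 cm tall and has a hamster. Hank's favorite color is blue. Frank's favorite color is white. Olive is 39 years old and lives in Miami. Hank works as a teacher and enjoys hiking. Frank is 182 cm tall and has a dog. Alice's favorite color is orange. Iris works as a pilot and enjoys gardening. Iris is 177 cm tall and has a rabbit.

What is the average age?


Sum=209, n=5, avg=41.8

41.8


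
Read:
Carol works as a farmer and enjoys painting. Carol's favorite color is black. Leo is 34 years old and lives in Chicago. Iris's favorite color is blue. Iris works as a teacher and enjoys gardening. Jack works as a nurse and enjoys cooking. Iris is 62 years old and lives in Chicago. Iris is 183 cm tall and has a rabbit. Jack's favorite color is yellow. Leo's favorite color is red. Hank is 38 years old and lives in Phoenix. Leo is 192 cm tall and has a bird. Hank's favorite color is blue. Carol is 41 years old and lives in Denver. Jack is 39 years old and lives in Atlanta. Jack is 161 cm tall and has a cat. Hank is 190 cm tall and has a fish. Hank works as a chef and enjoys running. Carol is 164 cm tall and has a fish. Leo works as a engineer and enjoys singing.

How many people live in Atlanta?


Count in Atlanta: 1

1


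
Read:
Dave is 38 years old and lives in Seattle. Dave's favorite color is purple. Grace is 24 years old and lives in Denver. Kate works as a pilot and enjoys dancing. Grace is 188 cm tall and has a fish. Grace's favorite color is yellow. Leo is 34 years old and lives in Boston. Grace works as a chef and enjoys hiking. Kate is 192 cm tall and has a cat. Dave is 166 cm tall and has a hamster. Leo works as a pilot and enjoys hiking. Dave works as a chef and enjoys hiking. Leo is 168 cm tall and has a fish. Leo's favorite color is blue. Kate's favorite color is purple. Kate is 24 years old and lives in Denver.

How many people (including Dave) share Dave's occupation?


Dave is a chef. Count = 2

2


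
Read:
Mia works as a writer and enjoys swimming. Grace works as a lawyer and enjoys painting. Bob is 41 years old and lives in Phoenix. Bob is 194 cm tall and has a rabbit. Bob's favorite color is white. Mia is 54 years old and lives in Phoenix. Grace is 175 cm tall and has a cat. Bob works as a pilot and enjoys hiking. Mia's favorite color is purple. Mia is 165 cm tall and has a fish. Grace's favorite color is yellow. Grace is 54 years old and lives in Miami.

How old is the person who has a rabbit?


Person with rabbit is Bob, age 41

41


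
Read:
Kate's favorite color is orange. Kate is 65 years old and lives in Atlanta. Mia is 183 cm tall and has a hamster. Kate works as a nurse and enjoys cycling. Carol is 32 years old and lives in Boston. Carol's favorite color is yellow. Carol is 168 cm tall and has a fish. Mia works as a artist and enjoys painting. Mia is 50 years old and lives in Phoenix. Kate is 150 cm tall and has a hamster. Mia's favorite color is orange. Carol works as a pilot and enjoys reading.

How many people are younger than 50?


Filter: 1

1


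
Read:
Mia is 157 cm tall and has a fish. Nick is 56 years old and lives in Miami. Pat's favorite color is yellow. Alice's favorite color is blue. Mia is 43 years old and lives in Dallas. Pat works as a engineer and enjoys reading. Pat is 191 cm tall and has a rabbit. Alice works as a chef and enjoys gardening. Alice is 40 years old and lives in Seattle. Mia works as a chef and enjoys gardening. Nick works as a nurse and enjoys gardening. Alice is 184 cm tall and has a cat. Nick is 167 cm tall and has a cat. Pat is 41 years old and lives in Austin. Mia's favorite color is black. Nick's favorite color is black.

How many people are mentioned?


People: Nick, Pat, Alice, Mia. Count = 4

4


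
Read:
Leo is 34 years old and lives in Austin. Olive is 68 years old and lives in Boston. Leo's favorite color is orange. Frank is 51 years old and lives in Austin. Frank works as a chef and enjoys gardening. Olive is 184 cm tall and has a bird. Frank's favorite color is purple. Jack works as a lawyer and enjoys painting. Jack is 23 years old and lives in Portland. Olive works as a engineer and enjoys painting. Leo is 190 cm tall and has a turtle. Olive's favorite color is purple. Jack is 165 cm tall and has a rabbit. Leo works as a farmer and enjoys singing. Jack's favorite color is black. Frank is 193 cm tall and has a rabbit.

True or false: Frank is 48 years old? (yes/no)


Frank is actually 51. no

no


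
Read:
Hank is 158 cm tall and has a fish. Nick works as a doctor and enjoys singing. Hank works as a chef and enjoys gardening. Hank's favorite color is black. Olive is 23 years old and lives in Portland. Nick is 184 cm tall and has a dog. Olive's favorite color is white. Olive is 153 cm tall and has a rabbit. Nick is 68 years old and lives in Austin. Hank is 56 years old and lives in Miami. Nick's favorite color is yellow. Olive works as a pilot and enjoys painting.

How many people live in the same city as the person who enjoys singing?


Person with hobby singing is Nick, city Austin. Count = 1

1


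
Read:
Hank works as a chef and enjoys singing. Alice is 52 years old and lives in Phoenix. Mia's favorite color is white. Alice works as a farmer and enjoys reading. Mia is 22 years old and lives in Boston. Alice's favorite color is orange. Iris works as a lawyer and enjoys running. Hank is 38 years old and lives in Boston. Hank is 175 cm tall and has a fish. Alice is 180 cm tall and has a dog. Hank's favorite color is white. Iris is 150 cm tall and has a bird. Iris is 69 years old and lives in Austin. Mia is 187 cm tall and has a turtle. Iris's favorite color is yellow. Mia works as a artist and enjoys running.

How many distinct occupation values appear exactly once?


Unique occupation values: 4

4


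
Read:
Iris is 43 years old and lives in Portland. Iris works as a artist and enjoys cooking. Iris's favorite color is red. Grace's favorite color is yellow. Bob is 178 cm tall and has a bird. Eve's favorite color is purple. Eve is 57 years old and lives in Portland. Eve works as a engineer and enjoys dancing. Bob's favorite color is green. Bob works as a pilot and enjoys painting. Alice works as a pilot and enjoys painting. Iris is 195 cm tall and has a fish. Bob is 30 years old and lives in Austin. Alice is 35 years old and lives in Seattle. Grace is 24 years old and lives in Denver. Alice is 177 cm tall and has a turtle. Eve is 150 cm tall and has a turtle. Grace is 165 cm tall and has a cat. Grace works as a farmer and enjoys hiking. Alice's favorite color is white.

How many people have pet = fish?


Count: 1

1


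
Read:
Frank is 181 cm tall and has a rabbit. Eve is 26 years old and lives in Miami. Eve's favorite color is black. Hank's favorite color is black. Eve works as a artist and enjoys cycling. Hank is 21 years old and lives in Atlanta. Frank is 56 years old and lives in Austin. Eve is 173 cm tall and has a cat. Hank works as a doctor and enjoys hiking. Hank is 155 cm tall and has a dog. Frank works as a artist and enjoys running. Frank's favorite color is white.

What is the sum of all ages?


21+26+56 = 103

103


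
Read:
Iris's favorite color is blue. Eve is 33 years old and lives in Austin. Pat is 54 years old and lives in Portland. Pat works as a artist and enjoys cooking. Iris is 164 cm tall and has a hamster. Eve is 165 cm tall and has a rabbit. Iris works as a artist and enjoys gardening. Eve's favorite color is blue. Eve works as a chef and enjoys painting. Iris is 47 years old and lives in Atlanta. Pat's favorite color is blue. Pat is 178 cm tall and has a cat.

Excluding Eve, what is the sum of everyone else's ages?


Sum (excluding Eve): 101

101


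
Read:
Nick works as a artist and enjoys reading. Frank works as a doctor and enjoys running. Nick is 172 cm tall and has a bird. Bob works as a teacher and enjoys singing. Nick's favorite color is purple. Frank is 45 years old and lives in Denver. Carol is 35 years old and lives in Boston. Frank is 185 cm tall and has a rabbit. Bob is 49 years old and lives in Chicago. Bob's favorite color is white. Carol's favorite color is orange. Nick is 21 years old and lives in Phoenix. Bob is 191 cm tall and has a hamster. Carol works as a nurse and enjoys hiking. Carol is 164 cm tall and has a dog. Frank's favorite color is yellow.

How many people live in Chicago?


Count in Chicago: 1

1


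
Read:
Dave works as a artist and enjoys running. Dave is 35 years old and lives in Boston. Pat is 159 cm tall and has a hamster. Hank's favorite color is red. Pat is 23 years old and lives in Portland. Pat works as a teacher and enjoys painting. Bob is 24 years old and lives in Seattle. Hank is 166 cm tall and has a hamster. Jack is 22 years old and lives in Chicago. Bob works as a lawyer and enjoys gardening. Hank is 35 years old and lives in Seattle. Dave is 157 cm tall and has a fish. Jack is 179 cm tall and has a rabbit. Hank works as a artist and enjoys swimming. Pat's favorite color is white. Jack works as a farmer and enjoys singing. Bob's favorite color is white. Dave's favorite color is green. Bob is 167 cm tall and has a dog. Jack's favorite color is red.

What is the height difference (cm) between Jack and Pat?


|179 - 159| = 20

20


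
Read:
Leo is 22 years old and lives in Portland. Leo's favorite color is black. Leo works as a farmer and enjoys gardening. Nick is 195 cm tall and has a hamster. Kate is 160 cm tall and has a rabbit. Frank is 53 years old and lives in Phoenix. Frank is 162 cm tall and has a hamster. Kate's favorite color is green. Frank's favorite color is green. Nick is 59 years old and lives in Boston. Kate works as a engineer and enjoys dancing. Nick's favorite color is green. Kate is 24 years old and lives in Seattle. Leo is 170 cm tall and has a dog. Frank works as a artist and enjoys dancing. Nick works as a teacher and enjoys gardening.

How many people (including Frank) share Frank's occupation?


Frank is a artist. Count = 1

1


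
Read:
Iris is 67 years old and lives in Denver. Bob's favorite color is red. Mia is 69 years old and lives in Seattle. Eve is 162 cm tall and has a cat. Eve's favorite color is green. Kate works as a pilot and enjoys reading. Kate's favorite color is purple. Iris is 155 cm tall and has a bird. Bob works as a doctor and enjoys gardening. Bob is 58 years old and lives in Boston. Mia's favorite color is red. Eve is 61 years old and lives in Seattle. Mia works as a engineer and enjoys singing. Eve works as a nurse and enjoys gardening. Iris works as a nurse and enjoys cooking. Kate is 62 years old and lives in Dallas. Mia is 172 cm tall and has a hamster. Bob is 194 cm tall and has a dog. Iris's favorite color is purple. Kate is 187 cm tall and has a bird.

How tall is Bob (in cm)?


Bob is 194 cm tall

194


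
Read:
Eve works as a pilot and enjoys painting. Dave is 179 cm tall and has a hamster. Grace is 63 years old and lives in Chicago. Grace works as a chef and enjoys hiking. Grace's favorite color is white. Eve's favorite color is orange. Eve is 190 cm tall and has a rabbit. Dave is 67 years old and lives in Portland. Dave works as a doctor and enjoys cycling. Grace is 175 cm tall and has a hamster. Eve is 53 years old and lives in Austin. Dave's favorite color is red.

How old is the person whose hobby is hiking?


Person with hobby=hiking is Grace, age 63

63


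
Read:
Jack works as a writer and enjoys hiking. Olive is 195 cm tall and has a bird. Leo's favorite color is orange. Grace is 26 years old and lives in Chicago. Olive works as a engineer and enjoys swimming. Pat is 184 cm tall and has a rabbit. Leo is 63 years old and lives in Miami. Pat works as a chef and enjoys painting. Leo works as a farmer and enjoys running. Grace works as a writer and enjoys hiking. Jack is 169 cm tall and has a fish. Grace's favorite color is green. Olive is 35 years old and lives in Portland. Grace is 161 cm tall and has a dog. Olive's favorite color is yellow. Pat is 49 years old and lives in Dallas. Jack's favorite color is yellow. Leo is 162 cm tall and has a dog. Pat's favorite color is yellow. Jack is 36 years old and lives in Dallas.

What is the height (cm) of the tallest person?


Tallest: Olive at 195 cm

195


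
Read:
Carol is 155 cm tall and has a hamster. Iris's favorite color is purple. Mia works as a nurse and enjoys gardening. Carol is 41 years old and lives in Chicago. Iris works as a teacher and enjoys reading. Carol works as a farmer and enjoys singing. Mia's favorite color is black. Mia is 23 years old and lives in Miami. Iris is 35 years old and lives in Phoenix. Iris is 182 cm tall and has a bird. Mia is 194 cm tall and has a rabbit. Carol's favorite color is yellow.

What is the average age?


Sum=99, n=3, avg=33

33


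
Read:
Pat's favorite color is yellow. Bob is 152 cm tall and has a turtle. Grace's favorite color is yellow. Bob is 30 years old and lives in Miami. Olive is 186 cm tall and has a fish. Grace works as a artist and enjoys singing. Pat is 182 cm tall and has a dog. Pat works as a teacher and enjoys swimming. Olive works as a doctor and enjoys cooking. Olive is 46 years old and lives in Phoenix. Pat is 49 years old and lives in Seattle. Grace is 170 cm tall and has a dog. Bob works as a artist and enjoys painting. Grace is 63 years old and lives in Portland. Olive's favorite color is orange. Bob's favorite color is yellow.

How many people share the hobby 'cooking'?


Count: 1

1


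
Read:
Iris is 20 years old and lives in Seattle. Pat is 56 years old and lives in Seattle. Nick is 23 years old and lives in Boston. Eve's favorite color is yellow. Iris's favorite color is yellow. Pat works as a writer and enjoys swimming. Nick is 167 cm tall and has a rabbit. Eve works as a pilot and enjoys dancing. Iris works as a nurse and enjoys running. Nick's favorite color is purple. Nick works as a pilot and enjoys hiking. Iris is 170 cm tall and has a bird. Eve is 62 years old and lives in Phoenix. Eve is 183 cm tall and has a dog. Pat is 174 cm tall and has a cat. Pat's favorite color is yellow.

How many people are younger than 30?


Filter: 2

2


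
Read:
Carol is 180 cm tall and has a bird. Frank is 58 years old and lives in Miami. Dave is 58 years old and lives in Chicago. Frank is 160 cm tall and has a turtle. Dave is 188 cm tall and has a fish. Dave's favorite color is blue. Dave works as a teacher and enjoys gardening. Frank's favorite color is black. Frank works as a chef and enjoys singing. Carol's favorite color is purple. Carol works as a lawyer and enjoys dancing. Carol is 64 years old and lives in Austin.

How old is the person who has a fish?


Person with fish is Dave, age 58

58


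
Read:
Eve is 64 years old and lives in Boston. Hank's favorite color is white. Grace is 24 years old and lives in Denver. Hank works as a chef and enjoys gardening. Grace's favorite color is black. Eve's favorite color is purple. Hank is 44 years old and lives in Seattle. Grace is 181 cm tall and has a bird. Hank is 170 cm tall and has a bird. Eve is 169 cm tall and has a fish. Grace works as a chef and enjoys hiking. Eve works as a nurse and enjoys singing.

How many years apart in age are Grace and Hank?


24 vs 44, diff = 20

20


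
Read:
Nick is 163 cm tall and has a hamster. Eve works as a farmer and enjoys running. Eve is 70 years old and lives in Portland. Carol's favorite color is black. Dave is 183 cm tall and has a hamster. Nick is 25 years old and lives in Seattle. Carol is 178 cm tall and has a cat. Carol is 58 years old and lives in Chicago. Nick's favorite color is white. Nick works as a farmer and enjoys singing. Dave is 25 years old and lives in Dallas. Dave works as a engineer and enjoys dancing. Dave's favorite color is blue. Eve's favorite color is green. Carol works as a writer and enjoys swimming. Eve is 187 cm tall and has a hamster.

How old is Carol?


Carol is 58 years old

58


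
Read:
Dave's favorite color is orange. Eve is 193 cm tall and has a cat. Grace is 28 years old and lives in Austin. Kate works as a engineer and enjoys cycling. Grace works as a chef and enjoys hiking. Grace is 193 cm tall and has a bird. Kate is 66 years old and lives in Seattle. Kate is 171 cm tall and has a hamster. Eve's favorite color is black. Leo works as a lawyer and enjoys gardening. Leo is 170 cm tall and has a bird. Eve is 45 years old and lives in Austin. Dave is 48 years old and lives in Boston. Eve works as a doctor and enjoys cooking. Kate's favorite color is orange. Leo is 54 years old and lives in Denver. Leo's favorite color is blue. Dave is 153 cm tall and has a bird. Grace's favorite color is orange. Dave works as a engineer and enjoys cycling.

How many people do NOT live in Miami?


Not in Miami: 5

5


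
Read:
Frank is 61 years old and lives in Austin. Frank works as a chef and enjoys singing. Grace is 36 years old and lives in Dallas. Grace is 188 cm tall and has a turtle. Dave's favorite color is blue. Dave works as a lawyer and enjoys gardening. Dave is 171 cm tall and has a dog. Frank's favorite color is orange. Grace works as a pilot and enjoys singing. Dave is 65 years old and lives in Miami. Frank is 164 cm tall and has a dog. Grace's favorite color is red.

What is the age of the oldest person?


Oldest: Dave at 65

65


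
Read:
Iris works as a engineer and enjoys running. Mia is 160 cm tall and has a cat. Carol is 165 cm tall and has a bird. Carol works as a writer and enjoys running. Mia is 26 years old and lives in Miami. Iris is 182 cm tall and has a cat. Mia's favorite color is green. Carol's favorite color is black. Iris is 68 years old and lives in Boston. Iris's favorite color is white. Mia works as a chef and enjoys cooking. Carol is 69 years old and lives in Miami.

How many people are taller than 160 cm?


Taller than 160: 2

2


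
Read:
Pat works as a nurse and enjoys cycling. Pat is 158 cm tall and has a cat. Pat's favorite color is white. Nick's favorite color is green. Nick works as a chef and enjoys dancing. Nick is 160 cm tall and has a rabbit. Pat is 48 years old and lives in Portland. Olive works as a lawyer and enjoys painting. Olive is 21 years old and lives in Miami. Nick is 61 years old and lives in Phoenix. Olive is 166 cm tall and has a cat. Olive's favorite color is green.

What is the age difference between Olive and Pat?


|21 - 48| = 27

27


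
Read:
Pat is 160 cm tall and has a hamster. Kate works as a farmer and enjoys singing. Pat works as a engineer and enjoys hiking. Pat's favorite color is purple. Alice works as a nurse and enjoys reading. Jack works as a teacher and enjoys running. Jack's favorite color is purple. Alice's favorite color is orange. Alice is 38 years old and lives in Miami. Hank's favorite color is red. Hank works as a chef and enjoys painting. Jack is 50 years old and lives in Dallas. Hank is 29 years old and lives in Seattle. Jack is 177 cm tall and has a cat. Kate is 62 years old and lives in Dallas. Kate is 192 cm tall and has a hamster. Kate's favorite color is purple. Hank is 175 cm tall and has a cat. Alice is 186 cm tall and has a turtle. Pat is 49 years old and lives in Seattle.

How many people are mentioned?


People: Alice, Hank, Jack, Kate, Pat. Count = 5

5


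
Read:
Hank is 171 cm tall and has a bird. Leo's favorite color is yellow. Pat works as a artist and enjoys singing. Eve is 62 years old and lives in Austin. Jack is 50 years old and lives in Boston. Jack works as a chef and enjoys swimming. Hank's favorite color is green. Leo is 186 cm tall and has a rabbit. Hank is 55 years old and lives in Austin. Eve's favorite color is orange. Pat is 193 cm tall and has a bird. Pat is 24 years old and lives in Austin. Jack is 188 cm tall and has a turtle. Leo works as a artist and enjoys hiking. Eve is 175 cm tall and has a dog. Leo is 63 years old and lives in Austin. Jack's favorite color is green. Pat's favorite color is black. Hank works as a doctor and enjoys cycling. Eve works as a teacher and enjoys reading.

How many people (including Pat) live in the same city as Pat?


Pat lives in Austin. Count = 4

4


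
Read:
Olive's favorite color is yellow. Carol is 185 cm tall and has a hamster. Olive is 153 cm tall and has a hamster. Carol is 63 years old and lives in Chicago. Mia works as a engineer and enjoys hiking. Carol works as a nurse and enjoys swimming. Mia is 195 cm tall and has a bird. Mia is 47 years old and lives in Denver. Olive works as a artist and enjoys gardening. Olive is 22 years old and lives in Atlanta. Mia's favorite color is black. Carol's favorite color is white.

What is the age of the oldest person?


Oldest: Carol at 63

63


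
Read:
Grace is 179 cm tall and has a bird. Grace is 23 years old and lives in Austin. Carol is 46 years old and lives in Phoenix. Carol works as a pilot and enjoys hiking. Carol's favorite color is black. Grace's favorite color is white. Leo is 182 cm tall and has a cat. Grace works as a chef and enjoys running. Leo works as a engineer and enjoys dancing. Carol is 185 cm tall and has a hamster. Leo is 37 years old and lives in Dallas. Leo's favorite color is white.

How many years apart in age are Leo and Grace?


37 vs 23, diff = 14

14


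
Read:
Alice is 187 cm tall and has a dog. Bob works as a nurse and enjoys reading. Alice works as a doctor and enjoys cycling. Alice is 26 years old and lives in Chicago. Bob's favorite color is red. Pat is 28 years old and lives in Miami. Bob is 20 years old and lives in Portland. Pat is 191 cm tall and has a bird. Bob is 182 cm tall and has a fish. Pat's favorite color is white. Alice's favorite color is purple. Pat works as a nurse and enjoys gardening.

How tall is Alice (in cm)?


Alice is 187 cm tall

187


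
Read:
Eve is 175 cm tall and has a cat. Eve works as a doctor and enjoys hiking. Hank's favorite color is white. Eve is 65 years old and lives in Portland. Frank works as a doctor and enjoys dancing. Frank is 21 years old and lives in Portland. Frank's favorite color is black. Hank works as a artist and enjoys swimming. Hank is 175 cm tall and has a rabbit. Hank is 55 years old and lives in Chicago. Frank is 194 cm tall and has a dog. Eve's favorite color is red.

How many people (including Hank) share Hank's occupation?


Hank is a artist. Count = 1

1


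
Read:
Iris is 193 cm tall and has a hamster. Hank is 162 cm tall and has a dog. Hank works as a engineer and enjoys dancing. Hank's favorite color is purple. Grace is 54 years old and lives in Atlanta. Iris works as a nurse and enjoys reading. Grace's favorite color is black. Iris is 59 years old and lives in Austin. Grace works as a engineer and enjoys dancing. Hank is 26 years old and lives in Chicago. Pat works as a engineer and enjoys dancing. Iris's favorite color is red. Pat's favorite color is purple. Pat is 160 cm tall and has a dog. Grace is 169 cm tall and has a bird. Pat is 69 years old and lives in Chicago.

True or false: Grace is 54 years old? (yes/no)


Grace is actually 54. yes

yes


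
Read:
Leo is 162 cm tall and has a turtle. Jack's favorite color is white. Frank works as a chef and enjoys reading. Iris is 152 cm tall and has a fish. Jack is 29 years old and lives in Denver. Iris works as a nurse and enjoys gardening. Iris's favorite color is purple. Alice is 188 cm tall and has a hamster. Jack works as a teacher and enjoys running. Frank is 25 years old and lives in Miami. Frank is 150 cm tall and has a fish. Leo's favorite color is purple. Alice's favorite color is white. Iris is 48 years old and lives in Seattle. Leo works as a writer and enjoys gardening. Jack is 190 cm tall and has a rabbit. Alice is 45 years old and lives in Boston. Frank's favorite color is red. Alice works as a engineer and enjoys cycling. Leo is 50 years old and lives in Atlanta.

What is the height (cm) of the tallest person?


Tallest: Jack at 190 cm

190


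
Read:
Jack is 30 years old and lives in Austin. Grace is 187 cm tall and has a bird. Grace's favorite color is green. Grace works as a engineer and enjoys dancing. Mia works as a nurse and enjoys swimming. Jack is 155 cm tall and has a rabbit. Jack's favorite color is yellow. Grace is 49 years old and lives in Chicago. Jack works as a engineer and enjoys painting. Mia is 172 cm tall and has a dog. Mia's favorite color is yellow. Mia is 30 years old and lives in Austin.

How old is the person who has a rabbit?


Person with rabbit is Jack, age 30

30


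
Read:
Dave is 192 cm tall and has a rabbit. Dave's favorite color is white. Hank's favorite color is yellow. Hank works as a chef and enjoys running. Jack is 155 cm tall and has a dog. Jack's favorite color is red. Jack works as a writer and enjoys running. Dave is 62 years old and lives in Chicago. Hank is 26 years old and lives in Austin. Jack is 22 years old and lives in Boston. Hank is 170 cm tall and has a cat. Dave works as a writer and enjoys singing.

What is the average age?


Sum=110, n=3, avg=36.67

36.67


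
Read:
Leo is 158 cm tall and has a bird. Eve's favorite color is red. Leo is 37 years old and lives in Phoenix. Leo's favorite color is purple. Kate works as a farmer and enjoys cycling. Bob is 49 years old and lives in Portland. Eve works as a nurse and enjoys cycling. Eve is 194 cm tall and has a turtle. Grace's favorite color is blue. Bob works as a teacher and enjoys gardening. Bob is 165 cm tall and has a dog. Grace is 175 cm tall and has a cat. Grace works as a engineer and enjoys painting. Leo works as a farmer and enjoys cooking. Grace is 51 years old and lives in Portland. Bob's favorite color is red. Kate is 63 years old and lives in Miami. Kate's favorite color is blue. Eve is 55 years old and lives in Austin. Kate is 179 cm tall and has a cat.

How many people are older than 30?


Filter: 5

5


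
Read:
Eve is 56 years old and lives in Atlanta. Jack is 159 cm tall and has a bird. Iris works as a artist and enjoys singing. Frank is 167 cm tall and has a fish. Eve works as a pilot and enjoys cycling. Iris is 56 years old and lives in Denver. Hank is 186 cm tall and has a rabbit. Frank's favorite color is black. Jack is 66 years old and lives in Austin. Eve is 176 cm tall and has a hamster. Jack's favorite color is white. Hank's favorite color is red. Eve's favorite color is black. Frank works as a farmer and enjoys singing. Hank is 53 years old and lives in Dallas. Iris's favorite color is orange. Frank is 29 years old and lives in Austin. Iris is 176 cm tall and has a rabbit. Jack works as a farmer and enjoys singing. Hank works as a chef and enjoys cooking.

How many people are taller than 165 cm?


Taller than 165: 4

4


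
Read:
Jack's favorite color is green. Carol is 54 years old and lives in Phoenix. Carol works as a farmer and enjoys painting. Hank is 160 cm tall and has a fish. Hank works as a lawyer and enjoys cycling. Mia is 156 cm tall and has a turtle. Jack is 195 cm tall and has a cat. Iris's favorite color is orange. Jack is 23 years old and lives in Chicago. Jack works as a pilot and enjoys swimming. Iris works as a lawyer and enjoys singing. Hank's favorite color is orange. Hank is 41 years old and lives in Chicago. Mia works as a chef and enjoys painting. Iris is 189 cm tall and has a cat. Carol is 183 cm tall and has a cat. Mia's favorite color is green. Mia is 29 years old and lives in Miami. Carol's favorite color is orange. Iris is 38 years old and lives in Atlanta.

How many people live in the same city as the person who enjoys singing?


Person with hobby singing is Iris, city Atlanta. Count = 1

1


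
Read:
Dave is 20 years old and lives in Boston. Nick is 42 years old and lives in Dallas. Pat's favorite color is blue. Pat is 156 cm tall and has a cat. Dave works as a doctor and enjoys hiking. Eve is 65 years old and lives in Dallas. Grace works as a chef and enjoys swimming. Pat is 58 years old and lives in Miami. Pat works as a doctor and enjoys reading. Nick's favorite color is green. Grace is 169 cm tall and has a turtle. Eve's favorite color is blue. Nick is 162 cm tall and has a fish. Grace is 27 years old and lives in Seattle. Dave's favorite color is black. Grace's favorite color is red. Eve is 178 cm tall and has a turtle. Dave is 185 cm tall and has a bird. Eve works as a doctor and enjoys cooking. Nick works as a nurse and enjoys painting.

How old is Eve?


Eve is 65 years old

65
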